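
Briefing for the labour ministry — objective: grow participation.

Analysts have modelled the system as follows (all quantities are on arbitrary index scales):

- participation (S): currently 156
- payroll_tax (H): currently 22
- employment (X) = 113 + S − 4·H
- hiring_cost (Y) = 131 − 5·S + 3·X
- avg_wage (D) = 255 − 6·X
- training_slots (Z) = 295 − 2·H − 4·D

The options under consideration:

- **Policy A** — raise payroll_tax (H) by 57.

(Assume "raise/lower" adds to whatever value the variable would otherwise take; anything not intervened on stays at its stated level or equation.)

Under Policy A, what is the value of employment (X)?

-47

Policy A (H + 57):
  S = 156
  H = 22 + 57 = 79
  X = 113 + 156 − 4·79 = -47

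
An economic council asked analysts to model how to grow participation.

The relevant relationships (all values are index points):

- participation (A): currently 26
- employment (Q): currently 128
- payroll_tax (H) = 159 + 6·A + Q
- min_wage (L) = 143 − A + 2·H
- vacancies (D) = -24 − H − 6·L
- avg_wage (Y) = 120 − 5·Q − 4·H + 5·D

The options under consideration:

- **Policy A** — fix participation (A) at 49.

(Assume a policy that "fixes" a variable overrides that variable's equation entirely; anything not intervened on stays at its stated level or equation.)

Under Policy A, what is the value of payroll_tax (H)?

Policy A (A := 49):
  A = 49
  Q = 128
  H = 159 + 6·49 + 128 = 581

581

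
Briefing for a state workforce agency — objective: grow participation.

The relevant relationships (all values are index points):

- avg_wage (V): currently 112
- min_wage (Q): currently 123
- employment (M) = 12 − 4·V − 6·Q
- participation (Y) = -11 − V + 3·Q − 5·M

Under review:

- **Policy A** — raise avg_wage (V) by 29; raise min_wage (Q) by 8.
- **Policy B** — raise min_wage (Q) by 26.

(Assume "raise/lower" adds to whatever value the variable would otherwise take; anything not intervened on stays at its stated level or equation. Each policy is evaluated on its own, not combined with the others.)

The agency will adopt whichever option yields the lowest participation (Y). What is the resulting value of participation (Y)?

Policy A (V + 29, Q + 8):
  V = 112 + 29 = 141
  Q = 123 + 8 = 131
  M = 12 − 4·141 − 6·131 = -1338
  Y = -11 − 141 + 3·131 − 5·(-1338) = 6931
Policy B (Q + 26):
  V = 112
  Q = 123 + 26 = 149
  M = 12 − 4·112 − 6·149 = -1330
  Y = -11 − 112 + 3·149 − 5·(-1330) = 6974
Comparing — Policy A: Y=6931, Policy B: Y=6974. Lowest is 6931 (Policy A).

6931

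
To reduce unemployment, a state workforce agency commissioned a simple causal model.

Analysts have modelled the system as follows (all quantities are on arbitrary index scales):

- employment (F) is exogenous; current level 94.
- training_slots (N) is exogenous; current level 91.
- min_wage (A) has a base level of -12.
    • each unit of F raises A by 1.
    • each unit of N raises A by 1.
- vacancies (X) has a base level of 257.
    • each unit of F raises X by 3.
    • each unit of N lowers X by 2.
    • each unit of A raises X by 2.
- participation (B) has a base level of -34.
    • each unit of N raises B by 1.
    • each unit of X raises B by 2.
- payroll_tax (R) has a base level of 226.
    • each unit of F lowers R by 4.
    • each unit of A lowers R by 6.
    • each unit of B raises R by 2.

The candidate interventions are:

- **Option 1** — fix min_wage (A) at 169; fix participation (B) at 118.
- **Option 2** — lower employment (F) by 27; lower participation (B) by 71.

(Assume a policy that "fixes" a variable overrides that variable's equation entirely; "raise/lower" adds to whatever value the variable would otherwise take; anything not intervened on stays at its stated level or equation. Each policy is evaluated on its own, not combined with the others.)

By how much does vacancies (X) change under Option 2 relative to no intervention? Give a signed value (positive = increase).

Baseline:
  F = 94
  N = 91
  A = -12 + 94 + 91 = 173
  X = 257 + 3·94 − 2·91 + 2·173 = 703
Option 2 (F − 27, B − 71):
  F = 94 − 27 = 67
  N = 91
  A = -12 + 67 + 91 = 146
  X = 257 + 3·67 − 2·91 + 2·146 = 568
Change in X: 568 − 703 = -135

-135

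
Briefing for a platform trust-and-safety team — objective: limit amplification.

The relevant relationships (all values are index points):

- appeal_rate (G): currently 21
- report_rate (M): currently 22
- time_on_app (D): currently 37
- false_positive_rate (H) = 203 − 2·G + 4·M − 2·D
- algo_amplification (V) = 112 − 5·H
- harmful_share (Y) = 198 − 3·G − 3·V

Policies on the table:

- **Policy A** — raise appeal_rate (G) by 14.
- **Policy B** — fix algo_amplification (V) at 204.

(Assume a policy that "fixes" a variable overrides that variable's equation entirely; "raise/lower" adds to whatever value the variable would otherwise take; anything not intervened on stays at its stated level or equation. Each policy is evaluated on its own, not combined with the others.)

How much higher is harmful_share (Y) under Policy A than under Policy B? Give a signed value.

Policy A (G + 14):
  G = 21 + 14 = 35
  M = 22
  D = 37
  H = 203 − 2·35 + 4·22 − 2·37 = 147
  V = 112 − 5·147 = -623
  Y = 198 − 3·35 − 3·(-623) = 1962
Policy B (V := 204):
  G = 21
  M = 22
  D = 37
  H = 203 − 2·21 + 4·22 − 2·37 = 175
  V = 204
  Y = 198 − 3·21 − 3·204 = -477
Y: 1962 − (-477) = 2439

2439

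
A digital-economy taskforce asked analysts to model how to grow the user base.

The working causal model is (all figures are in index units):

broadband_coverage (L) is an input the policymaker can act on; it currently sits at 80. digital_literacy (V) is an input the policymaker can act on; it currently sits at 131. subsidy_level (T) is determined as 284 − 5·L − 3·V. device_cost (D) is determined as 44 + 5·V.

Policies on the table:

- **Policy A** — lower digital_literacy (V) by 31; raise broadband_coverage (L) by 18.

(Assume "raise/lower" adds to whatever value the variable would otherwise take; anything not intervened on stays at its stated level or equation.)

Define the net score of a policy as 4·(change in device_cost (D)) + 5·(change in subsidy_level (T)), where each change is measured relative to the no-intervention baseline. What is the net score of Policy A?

Baseline:
  L = 80
  V = 131
  T = 284 − 5·80 − 3·131 = -509
  D = 44 + 5·131 = 699
Policy A (V − 31, L + 18):
  L = 80 + 18 = 98
  V = 131 − 31 = 100
  T = 284 − 5·98 − 3·100 = -506
  D = 44 + 5·100 = 544
ΔD = 544 − 699 = -155; ΔT = -506 − (-509) = 3
Score = 4·(-155) + 5·3 = -605

-605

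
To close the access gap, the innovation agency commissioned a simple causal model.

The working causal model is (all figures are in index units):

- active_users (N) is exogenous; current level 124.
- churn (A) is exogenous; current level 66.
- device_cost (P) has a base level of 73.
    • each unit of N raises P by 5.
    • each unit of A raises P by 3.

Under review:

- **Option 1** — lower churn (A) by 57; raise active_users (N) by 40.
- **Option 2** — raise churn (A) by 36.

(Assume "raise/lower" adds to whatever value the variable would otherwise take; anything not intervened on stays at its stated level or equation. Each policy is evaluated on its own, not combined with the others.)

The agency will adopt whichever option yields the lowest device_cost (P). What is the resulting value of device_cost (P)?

Option 1 (A − 57, N + 40):
  N = 124 + 40 = 164
  A = 66 − 57 = 9
  P = 73 + 5·164 + 3·9 = 920
Option 2 (A + 36):
  N = 124
  A = 66 + 36 = 102
  P = 73 + 5·124 + 3·102 = 999
Comparing — Option 1: P=920, Option 2: P=999. Lowest is 920 (Option 1).

920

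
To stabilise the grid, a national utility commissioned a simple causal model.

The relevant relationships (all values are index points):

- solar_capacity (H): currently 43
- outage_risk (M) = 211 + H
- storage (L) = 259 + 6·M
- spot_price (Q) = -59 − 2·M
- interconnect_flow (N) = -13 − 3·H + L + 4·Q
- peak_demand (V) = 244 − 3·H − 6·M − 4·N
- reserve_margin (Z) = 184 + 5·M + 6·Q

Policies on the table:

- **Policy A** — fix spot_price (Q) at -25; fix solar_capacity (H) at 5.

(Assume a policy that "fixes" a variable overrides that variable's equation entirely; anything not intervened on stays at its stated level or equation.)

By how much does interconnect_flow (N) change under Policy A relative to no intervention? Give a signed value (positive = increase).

Baseline:
  H = 43
  M = 211 + 43 = 254
  L = 259 + 6·254 = 1783
  Q = -59 − 2·254 = -567
  N = -13 − 3·43 + 1783 + 4·(-567) = -627
Policy A (Q := -25, H := 5):
  H = 5
  M = 211 + 5 = 216
  L = 259 + 6·216 = 1555
  Q = -25
  N = -13 − 3·5 + 1555 + 4·(-25) = 1427
Change in N: 1427 − (-627) = 2054

2054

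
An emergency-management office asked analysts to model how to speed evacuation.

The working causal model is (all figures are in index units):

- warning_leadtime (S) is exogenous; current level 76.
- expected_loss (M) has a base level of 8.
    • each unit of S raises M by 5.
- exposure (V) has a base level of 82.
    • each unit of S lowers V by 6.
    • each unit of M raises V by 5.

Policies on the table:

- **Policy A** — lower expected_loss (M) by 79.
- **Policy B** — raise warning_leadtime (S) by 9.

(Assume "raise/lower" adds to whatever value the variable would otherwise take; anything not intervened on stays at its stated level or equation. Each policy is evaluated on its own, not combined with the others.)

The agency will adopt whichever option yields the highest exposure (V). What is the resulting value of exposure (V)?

1737

Policy A (M − 79):
  S = 76
  M = 8 + 5·76 (−79 from intervention) = 309
  V = 82 − 6·76 + 5·309 = 1171
Policy B (S + 9):
  S = 76 + 9 = 85
  M = 8 + 5·85 = 433
  V = 82 − 6·85 + 5·433 = 1737
Comparing — Policy A: V=1171, Policy B: V=1737. Highest is 1737 (Policy B).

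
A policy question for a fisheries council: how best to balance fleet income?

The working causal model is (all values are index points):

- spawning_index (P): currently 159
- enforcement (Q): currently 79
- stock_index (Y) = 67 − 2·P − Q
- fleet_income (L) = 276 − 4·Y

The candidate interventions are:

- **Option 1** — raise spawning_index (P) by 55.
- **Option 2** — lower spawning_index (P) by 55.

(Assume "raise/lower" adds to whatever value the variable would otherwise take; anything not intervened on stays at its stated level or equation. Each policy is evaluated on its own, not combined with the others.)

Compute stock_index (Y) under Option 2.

-220

Option 2 (P − 55):
  P = 159 − 55 = 104
  Q = 79
  Y = 67 − 2·104 − 79 = -220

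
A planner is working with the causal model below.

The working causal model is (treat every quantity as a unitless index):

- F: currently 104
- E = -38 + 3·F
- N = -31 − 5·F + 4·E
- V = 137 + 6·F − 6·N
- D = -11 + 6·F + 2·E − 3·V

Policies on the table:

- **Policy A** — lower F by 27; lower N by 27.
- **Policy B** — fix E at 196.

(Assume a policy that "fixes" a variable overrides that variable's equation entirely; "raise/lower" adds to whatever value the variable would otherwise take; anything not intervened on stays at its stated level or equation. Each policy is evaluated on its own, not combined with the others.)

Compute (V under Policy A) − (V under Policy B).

-738

Policy A (F − 27, N − 27):
  F = 104 − 27 = 77
  E = -38 + 3·77 = 193
  N = -31 − 5·77 + 4·193 (−27 from intervention) = 329
  V = 137 + 6·77 − 6·329 = -1375
Policy B (E := 196):
  F = 104
  E = 196
  N = -31 − 5·104 + 4·196 = 233
  V = 137 + 6·104 − 6·233 = -637
V: -1375 − (-637) = -738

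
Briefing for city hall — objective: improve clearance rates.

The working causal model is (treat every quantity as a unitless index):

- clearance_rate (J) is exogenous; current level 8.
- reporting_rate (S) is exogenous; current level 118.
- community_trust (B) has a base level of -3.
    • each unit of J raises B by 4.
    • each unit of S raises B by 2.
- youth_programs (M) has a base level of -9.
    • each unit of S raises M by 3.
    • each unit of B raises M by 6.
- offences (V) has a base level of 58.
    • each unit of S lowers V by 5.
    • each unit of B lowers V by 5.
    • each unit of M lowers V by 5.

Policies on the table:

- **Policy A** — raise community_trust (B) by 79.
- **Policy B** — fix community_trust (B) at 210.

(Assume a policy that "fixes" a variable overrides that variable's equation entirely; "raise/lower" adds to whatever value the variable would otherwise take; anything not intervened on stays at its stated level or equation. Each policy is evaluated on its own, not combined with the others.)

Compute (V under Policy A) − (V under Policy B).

Policy A (B + 79):
  J = 8
  S = 118
  B = -3 + 4·8 + 2·118 (+79 from intervention) = 344
  M = -9 + 3·118 + 6·344 = 2409
  V = 58 − 5·118 − 5·344 − 5·2409 = -14297
Policy B (B := 210):
  J = 8
  S = 118
  B = 210
  M = -9 + 3·118 + 6·210 = 1605
  V = 58 − 5·118 − 5·210 − 5·1605 = -9607
V: -14297 − (-9607) = -4690

-4690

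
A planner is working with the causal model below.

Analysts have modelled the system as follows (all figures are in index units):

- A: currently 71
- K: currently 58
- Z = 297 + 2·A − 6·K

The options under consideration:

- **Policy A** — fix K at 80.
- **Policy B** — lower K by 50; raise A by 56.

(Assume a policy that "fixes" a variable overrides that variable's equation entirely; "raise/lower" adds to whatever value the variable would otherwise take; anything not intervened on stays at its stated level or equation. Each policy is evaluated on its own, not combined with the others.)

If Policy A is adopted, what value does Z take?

Policy A (K := 80):
  A = 71
  K = 80
  Z = 297 + 2·71 − 6·80 = -41

-41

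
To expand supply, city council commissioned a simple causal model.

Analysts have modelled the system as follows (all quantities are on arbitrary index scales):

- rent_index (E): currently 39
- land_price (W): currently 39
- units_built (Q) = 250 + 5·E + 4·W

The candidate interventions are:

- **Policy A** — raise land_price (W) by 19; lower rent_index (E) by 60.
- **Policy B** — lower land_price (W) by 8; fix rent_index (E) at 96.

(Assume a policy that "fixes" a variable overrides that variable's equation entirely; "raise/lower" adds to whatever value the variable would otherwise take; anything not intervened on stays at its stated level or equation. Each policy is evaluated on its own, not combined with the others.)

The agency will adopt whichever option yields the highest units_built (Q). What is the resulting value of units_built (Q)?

854

Policy A (W + 19, E − 60):
  E = 39 − 60 = -21
  W = 39 + 19 = 58
  Q = 250 + 5·(-21) + 4·58 = 377
Policy B (W − 8, E := 96):
  E = 96
  W = 39 − 8 = 31
  Q = 250 + 5·96 + 4·31 = 854
Comparing — Policy A: Q=377, Policy B: Q=854. Highest is 854 (Policy B).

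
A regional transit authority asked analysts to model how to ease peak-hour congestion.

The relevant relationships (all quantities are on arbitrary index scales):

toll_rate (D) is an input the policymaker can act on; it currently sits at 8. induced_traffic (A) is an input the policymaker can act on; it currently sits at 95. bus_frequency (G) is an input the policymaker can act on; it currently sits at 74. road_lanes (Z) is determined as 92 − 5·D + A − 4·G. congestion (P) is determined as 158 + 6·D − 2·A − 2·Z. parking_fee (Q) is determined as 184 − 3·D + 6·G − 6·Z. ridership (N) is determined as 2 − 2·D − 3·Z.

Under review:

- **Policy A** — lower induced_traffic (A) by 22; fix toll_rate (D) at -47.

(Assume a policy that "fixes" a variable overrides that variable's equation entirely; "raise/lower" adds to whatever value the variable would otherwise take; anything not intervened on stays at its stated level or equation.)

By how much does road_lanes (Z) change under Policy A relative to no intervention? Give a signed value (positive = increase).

Baseline:
  D = 8
  A = 95
  G = 74
  Z = 92 − 5·8 + 95 − 4·74 = -149
Policy A (A − 22, D := -47):
  D = -47
  A = 95 − 22 = 73
  G = 74
  Z = 92 − 5·(-47) + 73 − 4·74 = 104
Change in Z: 104 − (-149) = 253

253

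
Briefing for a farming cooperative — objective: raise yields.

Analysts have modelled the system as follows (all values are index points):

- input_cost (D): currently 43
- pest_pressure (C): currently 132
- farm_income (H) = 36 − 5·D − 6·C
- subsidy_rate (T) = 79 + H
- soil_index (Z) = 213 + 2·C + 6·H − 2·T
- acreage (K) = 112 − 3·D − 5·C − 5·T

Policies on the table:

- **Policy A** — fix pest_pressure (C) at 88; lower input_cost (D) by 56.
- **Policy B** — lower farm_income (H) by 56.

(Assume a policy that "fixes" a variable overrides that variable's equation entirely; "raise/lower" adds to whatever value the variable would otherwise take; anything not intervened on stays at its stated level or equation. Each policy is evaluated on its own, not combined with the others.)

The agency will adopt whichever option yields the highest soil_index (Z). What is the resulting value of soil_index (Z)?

-1477

Policy A (C := 88, D − 56):
  D = 43 − 56 = -13
  C = 88
  H = 36 − 5·(-13) − 6·88 = -427
  T = 79 + (-427) = -348
  Z = 213 + 2·88 + 6·(-427) − 2·(-348) = -1477
Policy B (H − 56):
  D = 43
  C = 132
  H = 36 − 5·43 − 6·132 (−56 from intervention) = -1027
  T = 79 + (-1027) = -948
  Z = 213 + 2·132 + 6·(-1027) − 2·(-948) = -3789
Comparing — Policy A: Z=-1477, Policy B: Z=-3789. Highest is -1477 (Policy A).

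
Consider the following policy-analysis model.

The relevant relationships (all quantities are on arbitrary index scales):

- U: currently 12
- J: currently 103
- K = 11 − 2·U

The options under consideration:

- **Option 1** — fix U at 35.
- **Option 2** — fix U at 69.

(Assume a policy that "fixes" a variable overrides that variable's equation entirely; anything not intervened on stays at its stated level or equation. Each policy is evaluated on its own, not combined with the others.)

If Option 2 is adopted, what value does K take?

-127

Option 2 (U := 69):
  U = 69
  K = 11 − 2·69 = -127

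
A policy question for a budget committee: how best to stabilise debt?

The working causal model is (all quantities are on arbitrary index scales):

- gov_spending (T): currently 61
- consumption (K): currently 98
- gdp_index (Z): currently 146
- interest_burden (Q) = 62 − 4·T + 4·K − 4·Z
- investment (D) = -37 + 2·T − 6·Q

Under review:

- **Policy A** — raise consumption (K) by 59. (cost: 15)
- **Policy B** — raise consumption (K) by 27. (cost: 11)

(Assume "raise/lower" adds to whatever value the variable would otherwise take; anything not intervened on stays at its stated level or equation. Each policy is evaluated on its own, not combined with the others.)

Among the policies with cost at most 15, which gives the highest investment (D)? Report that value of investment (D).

Policy A (K + 59):
  T = 61
  K = 98 + 59 = 157
  Z = 146
  Q = 62 − 4·61 + 4·157 − 4·146 = -138
  D = -37 + 2·61 − 6·(-138) = 913
Policy B (K + 27):
  T = 61
  K = 98 + 27 = 125
  Z = 146
  Q = 62 − 4·61 + 4·125 − 4·146 = -266
  D = -37 + 2·61 − 6·(-266) = 1681
Comparing — Policy A: D=913, Policy B: D=1681. Highest is 1681 (Policy B).

1681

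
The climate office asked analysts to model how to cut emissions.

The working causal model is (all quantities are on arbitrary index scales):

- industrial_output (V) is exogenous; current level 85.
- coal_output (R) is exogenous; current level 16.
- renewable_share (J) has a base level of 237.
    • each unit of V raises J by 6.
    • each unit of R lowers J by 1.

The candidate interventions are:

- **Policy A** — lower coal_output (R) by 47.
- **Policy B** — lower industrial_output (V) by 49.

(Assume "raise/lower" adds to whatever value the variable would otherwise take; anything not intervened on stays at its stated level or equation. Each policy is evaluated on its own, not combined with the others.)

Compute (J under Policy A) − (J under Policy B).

341

Policy A (R − 47):
  V = 85
  R = 16 − 47 = -31
  J = 237 + 6·85 − (-31) = 778
Policy B (V − 49):
  V = 85 − 49 = 36
  R = 16
  J = 237 + 6·36 − 16 = 437
J: 778 − 437 = 341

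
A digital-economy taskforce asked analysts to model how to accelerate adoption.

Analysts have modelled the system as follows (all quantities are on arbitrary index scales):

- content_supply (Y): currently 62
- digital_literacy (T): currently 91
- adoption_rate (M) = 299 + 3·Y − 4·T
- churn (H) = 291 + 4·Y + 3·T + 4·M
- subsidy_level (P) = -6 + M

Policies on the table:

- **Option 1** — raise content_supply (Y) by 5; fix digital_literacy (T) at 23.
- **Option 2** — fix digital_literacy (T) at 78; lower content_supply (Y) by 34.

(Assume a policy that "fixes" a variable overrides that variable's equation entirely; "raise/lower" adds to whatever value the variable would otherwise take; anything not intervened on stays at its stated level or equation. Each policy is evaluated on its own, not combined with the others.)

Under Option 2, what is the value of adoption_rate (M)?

71

Option 2 (T := 78, Y − 34):
  Y = 62 − 34 = 28
  T = 78
  M = 299 + 3·28 − 4·78 = 71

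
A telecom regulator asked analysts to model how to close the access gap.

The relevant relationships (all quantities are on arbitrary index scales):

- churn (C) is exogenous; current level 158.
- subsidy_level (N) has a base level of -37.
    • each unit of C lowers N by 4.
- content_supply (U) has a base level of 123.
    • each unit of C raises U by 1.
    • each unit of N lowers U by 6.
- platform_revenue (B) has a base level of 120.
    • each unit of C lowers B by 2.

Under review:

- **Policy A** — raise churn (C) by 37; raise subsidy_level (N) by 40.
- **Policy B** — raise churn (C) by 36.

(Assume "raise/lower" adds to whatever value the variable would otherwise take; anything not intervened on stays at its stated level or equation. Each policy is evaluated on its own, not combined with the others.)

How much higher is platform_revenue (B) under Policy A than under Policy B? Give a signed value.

-2

Policy A (C + 37, N + 40):
  C = 158 + 37 = 195
  B = 120 − 2·195 = -270
Policy B (C + 36):
  C = 158 + 36 = 194
  B = 120 − 2·194 = -268
B: -270 − (-268) = -2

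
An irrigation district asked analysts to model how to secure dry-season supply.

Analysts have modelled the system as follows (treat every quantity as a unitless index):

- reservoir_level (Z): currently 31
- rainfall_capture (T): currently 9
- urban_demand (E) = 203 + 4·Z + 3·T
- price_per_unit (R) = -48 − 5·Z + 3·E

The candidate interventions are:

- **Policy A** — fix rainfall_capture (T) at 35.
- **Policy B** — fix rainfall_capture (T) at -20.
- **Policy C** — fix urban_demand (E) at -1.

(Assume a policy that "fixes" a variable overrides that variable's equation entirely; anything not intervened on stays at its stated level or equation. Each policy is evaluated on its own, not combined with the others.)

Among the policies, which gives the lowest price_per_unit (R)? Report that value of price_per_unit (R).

Policy A (T := 35):
  Z = 31
  T = 35
  E = 203 + 4·31 + 3·35 = 432
  R = -48 − 5·31 + 3·432 = 1093
Policy B (T := -20):
  Z = 31
  T = -20
  E = 203 + 4·31 + 3·(-20) = 267
  R = -48 − 5·31 + 3·267 = 598
Policy C (E := -1):
  Z = 31
  T = 9
  E = -1
  R = -48 − 5·31 + 3·(-1) = -206
Comparing — Policy A: R=1093, Policy B: R=598, Policy C: R=-206. Lowest is -206 (Policy C).

-206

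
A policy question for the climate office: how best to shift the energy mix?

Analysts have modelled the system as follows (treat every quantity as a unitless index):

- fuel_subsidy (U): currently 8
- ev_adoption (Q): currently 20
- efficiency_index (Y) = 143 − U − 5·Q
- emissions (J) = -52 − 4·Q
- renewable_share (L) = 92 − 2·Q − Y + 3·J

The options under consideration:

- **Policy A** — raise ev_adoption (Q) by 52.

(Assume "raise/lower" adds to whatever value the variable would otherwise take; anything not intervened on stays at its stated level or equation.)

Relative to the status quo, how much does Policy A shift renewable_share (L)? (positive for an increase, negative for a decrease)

-468

Baseline:
  U = 8
  Q = 20
  Y = 143 − 8 − 5·20 = 35
  J = -52 − 4·20 = -132
  L = 92 − 2·20 − 35 + 3·(-132) = -379
Policy A (Q + 52):
  U = 8
  Q = 20 + 52 = 72
  Y = 143 − 8 − 5·72 = -225
  J = -52 − 4·72 = -340
  L = 92 − 2·72 − (-225) + 3·(-340) = -847
Change in L: -847 − (-379) = -468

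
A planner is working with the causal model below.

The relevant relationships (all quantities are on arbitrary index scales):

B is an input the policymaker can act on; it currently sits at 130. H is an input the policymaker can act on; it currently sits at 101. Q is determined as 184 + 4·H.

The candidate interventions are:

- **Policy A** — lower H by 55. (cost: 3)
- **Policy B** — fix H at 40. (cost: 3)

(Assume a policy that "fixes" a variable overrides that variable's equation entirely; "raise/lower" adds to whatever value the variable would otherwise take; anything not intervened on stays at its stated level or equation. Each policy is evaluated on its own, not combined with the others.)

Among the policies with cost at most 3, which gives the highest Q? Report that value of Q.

368

Policy A (H − 55):
  H = 101 − 55 = 46
  Q = 184 + 4·46 = 368
Policy B (H := 40):
  H = 40
  Q = 184 + 4·40 = 344
Comparing — Policy A: Q=368, Policy B: Q=344. Highest is 368 (Policy A).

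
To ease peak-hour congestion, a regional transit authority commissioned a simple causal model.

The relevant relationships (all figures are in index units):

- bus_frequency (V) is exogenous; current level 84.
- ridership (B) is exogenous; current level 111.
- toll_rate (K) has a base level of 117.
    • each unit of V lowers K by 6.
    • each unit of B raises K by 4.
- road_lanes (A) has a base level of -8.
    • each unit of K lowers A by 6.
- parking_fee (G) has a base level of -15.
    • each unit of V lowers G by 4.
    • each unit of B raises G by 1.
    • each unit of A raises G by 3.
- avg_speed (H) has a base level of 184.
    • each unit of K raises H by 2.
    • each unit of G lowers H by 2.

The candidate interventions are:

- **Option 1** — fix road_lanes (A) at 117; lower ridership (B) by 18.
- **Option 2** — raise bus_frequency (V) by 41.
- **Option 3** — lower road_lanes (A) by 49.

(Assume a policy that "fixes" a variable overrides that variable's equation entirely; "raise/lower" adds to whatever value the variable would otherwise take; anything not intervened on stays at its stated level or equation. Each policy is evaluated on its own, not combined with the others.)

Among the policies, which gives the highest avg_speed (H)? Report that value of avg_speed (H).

3172

Option 1 (A := 117, B − 18):
  V = 84
  B = 111 − 18 = 93
  K = 117 − 6·84 + 4·93 = -15
  A = 117
  G = -15 − 4·84 + 93 + 3·117 = 93
  H = 184 + 2·(-15) − 2·93 = -32
Option 2 (V + 41):
  V = 84 + 41 = 125
  B = 111
  K = 117 − 6·125 + 4·111 = -189
  A = -8 − 6·(-189) = 1126
  G = -15 − 4·125 + 111 + 3·1126 = 2974
  H = 184 + 2·(-189) − 2·2974 = -6142
Option 3 (A − 49):
  V = 84
  B = 111
  K = 117 − 6·84 + 4·111 = 57
  A = -8 − 6·57 (−49 from intervention) = -399
  G = -15 − 4·84 + 111 + 3·(-399) = -1437
  H = 184 + 2·57 − 2·(-1437) = 3172
Comparing — Option 1: H=-32, Option 2: H=-6142, Option 3: H=3172. Highest is 3172 (Option 3).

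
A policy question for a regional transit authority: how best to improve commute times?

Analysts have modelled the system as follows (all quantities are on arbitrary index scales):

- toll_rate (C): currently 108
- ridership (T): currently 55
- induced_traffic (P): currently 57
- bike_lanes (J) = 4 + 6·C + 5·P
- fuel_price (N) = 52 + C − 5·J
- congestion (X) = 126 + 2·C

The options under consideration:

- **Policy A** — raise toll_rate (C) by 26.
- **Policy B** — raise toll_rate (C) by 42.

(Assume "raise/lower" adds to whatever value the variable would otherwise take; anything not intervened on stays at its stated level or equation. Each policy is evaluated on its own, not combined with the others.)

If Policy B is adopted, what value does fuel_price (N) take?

Policy B (C + 42):
  C = 108 + 42 = 150
  P = 57
  J = 4 + 6·150 + 5·57 = 1189
  N = 52 + 150 − 5·1189 = -5743

-5743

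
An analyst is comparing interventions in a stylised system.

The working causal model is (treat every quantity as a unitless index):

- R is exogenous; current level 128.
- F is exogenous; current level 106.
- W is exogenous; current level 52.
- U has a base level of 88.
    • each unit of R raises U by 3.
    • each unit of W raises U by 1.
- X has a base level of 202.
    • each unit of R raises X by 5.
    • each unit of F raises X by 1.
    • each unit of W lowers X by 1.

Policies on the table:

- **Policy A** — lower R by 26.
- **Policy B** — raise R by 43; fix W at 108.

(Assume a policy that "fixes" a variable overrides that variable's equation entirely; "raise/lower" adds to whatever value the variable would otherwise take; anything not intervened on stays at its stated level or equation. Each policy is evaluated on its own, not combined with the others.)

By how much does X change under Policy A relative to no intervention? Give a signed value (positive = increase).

-130

Baseline:
  R = 128
  F = 106
  W = 52
  X = 202 + 5·128 + 106 − 52 = 896
Policy A (R − 26):
  R = 128 − 26 = 102
  F = 106
  W = 52
  X = 202 + 5·102 + 106 − 52 = 766
Change in X: 766 − 896 = -130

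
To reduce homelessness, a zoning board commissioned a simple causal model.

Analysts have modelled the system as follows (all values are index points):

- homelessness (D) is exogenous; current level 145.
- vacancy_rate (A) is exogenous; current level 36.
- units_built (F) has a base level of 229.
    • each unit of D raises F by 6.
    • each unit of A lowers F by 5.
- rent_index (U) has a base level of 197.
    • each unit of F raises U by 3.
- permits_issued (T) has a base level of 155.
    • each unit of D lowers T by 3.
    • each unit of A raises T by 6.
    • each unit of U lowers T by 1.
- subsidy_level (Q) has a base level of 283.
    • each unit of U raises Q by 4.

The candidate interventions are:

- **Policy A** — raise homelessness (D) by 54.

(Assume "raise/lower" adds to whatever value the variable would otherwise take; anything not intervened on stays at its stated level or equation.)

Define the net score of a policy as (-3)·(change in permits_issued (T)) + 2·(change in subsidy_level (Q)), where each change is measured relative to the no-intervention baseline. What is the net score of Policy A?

11178

Baseline:
  D = 145
  A = 36
  F = 229 + 6·145 − 5·36 = 919
  U = 197 + 3·919 = 2954
  T = 155 − 3·145 + 6·36 − 2954 = -3018
  Q = 283 + 4·2954 = 12099
Policy A (D + 54):
  D = 145 + 54 = 199
  A = 36
  F = 229 + 6·199 − 5·36 = 1243
  U = 197 + 3·1243 = 3926
  T = 155 − 3·199 + 6·36 − 3926 = -4152
  Q = 283 + 4·3926 = 15987
ΔT = -4152 − (-3018) = -1134; ΔQ = 15987 − 12099 = 3888
Score = (-3)·(-1134) + 2·3888 = 11178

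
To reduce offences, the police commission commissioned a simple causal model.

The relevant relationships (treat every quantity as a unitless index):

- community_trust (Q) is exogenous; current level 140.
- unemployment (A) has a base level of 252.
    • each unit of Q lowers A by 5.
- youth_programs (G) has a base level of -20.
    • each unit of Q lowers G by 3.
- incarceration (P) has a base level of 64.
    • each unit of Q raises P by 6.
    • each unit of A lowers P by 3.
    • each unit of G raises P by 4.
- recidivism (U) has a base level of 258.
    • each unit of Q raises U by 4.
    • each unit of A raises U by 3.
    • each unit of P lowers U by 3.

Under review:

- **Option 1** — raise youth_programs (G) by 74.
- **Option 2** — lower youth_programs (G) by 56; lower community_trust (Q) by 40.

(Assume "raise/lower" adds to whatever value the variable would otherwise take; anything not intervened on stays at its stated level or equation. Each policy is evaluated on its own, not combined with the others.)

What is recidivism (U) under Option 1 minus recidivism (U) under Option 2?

Option 1 (G + 74):
  Q = 140
  A = 252 − 5·140 = -448
  G = -20 − 3·140 (+74 from intervention) = -366
  P = 64 + 6·140 − 3·(-448) + 4·(-366) = 784
  U = 258 + 4·140 + 3·(-448) − 3·784 = -2878
Option 2 (G − 56, Q − 40):
  Q = 140 − 40 = 100
  A = 252 − 5·100 = -248
  G = -20 − 3·100 (−56 from intervention) = -376
  P = 64 + 6·100 − 3·(-248) + 4·(-376) = -96
  U = 258 + 4·100 + 3·(-248) − 3·(-96) = 202
U: -2878 − 202 = -3080

-3080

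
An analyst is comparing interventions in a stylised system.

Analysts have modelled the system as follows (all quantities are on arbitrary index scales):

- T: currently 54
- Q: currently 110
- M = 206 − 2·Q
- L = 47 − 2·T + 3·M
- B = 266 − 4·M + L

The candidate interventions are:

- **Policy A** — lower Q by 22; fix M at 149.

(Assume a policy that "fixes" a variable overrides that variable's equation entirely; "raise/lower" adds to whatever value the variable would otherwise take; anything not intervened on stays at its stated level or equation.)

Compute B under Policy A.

Policy A (Q − 22, M := 149):
  T = 54
  Q = 110 − 22 = 88
  M = 149
  L = 47 − 2·54 + 3·149 = 386
  B = 266 − 4·149 + 386 = 56

56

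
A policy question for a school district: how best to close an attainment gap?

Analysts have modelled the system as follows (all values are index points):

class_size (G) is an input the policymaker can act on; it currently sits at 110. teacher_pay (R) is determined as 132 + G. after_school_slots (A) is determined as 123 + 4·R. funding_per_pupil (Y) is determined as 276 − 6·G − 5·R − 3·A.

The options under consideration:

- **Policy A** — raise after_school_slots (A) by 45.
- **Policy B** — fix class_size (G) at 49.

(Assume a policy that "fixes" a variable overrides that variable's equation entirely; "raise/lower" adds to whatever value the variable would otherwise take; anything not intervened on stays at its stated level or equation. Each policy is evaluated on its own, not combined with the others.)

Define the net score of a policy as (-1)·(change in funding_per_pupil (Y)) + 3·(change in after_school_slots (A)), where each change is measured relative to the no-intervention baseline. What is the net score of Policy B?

Baseline:
  G = 110
  R = 132 + 110 = 242
  A = 123 + 4·242 = 1091
  Y = 276 − 6·110 − 5·242 − 3·1091 = -4867
Policy B (G := 49):
  G = 49
  R = 132 + 49 = 181
  A = 123 + 4·181 = 847
  Y = 276 − 6·49 − 5·181 − 3·847 = -3464
ΔY = -3464 − (-4867) = 1403; ΔA = 847 − 1091 = -244
Score = (-1)·1403 + 3·(-244) = -2135

-2135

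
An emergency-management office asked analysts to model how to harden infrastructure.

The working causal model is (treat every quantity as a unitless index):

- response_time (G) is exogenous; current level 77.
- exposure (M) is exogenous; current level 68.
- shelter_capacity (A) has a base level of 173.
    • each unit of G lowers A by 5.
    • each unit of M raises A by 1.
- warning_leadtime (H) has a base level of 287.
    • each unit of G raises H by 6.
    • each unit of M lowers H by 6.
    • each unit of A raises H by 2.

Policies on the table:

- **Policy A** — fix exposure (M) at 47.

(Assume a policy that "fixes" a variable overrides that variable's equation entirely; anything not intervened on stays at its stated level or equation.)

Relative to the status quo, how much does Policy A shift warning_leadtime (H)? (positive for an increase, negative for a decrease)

84

Baseline:
  G = 77
  M = 68
  A = 173 − 5·77 + 68 = -144
  H = 287 + 6·77 − 6·68 + 2·(-144) = 53
Policy A (M := 47):
  G = 77
  M = 47
  A = 173 − 5·77 + 47 = -165
  H = 287 + 6·77 − 6·47 + 2·(-165) = 137
Change in H: 137 − 53 = 84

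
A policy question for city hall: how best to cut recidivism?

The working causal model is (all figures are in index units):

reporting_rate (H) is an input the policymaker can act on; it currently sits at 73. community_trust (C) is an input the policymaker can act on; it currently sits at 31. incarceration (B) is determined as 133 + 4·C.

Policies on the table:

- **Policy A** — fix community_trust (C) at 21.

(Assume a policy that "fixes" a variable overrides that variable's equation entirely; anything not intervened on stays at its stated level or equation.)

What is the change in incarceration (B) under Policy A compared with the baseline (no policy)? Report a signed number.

-40

Baseline:
  C = 31
  B = 133 + 4·31 = 257
Policy A (C := 21):
  C = 21
  B = 133 + 4·21 = 217
Change in B: 217 − 257 = -40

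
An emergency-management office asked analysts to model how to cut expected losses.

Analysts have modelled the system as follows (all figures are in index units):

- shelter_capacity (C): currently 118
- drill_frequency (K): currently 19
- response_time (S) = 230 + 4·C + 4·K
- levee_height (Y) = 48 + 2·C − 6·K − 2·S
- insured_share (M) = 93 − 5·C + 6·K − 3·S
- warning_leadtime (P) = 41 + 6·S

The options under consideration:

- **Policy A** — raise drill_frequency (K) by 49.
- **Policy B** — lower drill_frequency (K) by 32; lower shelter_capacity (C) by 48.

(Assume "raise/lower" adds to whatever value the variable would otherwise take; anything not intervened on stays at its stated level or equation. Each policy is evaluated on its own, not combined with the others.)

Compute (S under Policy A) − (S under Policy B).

Policy A (K + 49):
  C = 118
  K = 19 + 49 = 68
  S = 230 + 4·118 + 4·68 = 974
Policy B (K − 32, C − 48):
  C = 118 − 48 = 70
  K = 19 − 32 = -13
  S = 230 + 4·70 + 4·(-13) = 458
S: 974 − 458 = 516

516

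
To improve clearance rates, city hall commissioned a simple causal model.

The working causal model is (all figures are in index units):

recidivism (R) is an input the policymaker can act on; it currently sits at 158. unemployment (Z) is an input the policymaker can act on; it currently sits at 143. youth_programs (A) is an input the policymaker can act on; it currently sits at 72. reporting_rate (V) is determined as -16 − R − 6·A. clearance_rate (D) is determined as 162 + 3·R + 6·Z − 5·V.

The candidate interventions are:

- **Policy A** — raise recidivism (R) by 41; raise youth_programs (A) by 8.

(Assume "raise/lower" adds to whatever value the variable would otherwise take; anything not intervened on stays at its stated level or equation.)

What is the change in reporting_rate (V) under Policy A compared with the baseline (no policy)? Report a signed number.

-89

Baseline:
  R = 158
  A = 72
  V = -16 − 158 − 6·72 = -606
Policy A (R + 41, A + 8):
  R = 158 + 41 = 199
  A = 72 + 8 = 80
  V = -16 − 199 − 6·80 = -695
Change in V: -695 − (-606) = -89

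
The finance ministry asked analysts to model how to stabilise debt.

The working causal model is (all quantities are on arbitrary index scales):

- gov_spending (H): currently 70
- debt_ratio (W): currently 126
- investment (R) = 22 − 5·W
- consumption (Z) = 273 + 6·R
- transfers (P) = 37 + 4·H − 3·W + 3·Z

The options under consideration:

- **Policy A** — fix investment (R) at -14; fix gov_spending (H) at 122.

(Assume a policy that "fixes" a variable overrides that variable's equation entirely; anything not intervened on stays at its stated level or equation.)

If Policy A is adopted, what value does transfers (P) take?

714

Policy A (R := -14, H := 122):
  H = 122
  W = 126
  R = -14
  Z = 273 + 6·(-14) = 189
  P = 37 + 4·122 − 3·126 + 3·189 = 714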